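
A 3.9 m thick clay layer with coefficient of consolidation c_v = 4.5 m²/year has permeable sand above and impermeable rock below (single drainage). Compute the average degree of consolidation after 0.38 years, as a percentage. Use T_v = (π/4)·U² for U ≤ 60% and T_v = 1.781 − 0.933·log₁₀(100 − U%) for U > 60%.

Drainage path length: H_d = H = 3.9 m (single drainage).
T_v = c_v·t/H_d² = 4.5×0.38/3.9² = 0.11243.
T_v = 0.11243 corresponds to the U ≤ 60% branch:
U = √(4T_v/π) = 0.3784

U ≈ 37.8 %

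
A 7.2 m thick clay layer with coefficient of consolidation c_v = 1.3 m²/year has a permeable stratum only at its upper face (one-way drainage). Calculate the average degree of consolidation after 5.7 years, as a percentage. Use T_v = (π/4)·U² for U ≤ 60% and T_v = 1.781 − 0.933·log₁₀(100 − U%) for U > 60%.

U ≈ 42.7 %

Drainage path length: H_d = H = 7.2 m (single drainage).
T_v = c_v·t/H_d² = 1.3×5.7/7.2² = 0.14294.
T_v = 0.14294 corresponds to the U ≤ 60% branch:
U = √(4T_v/π) = 0.4266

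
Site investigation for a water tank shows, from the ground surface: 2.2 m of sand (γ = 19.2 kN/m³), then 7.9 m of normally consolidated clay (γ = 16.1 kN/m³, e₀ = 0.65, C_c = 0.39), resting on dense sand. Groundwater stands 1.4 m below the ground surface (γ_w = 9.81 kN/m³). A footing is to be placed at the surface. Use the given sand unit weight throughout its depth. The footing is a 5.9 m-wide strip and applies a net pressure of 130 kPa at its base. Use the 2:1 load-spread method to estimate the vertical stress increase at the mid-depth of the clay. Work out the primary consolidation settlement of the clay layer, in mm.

Mid-depth of clay below the ground surface: z = 2.2 + 7.9/2 = 6.15 m.
Total vertical stress at mid-clay: σ_v = 19.2×2.2 + 16.1×3.95 = 105.84 kPa.
Pore pressure: u = 9.81×(6.15 − 1.4) = 46.598 kPa.
Initial effective stress: σ'_0 = σ_v − u = 105.84 − 46.598 = 59.242 kPa.
Stress increase at mid-clay by the 2:1 spreading method:
Δσ = qB/(B+z) = 130×5.9/(5.9+6.15) = 63.651 kPa
Final effective stress: σ'_f = σ'_0 + Δσ = 59.242 + 63.651 = 122.89 kPa.
Normally consolidated clay, so the full stress increment lies on the virgin compression line:
S_c = C_c·H/(1+e₀)·log₁₀(σ'_f/σ'_0) = 0.39×7.9/(1+0.65)×log₁₀(122.89/59.242)
    = 1.8673 × 0.31689 = 0.5917 m

S_c ≈ 592 mm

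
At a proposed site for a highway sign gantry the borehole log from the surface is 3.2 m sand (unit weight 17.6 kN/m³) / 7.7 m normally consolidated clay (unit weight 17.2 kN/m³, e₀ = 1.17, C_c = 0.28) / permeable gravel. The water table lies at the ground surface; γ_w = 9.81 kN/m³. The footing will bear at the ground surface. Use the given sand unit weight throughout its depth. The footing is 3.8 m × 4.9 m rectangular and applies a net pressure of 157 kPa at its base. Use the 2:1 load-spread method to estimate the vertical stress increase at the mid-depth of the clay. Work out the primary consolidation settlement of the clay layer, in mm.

Mid-depth of clay below the ground surface: z = 3.2 + 7.7/2 = 7.05 m.
Total vertical stress at mid-clay: σ_v = 17.6×3.2 + 17.2×3.85 = 122.54 kPa.
Pore pressure: u = 9.81×(7.05 − 0) = 69.16 kPa.
Initial effective stress: σ'_0 = σ_v − u = 122.54 − 69.16 = 53.38 kPa.
Stress increase at mid-clay by the 2:1 spreading method:
Δσ = qBL/((B+z)(L+z)) = 157×3.8×4.9/((3.8+7.05)(4.9+7.05)) = 22.547 kPa
Final effective stress: σ'_f = σ'_0 + Δσ = 53.38 + 22.547 = 75.927 kPa.
Normally consolidated clay, so the full stress increment lies on the virgin compression line:
S_c = C_c·H/(1+e₀)·log₁₀(σ'_f/σ'_0) = 0.28×7.7/(1+1.17)×log₁₀(75.927/53.38)
    = 0.99355 × 0.15302 = 0.152 m

S_c ≈ 152 mm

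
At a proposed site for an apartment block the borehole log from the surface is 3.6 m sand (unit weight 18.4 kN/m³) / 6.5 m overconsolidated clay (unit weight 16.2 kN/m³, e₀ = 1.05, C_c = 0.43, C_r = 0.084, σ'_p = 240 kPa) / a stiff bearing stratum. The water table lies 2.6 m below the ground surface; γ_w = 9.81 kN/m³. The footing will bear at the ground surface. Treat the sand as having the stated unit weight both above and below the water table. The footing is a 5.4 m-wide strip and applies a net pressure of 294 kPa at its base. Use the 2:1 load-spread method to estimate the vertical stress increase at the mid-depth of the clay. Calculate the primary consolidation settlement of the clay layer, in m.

S_c ≈ 0.114 m

Mid-depth of clay below the ground surface: z = 3.6 + 6.5/2 = 6.85 m.
Total vertical stress at mid-clay: σ_v = 18.4×3.6 + 16.2×3.25 = 118.89 kPa.
Pore pressure: u = 9.81×(6.85 − 2.6) = 41.693 kPa.
Initial effective stress: σ'_0 = σ_v − u = 118.89 − 41.693 = 77.197 kPa.
Stress increase at mid-clay by the 2:1 spreading method:
Δσ = qB/(B+z) = 294×5.4/(5.4+6.85) = 129.6 kPa
Final effective stress: σ'_f = 77.197 + 129.6 = 206.8 kPa.
σ'_f = 206.8 ≤ σ'_p = 240 kPa, so the clay remains overconsolidated and only the recompression index applies:
S_c = C_r·H/(1+e₀)·log₁₀(σ'_f/σ'_0) = 0.084×6.5/2.05×log₁₀(206.8/77.197)
    = 0.26634 × 0.42795 = 0.114 m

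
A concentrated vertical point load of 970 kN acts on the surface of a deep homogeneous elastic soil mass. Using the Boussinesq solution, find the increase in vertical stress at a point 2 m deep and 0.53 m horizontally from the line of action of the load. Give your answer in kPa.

Δσ_z ≈ 97.7 kPa

Boussinesq vertical stress below a point load on an elastic half-space:
Δσ_z = 3P/(2πz²) · [1 + (r/z)²]^(−5/2)
r/z = 0.53/2 = 0.265; [1+(r/z)²]^(−5/2) = 0.84394.
Δσ_z = 3×970/(2π×2²) × 0.84394 = 115.79 × 0.84394 = 97.72 kPa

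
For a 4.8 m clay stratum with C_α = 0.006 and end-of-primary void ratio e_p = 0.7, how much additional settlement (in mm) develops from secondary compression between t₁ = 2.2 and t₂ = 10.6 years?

Secondary compression: S_s = C_α·H/(1+e_p)·log₁₀(t₂/t₁)
S_s = 0.006×4.8/(1+0.7)×log₁₀(10.6/2.2)
    = 0.01694 × 0.6829 = 0.01157 m

S_s ≈ 11.6 mm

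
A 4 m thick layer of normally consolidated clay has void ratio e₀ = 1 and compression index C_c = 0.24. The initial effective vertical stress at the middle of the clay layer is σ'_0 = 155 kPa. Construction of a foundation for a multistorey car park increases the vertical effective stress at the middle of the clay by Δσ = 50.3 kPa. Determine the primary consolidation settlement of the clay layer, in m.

S_c ≈ 0.0586 m

Final effective stress: σ'_f = σ'_0 + Δσ = 155 + 50.3 = 205.3 kPa.
Normally consolidated clay, so the full stress increment lies on the virgin compression line:
S_c = C_c·H/(1+e₀)·log₁₀(σ'_f/σ'_0) = 0.24×4/(1+1)×log₁₀(205.3/155)
    = 0.48 × 0.12206 = 0.05859 m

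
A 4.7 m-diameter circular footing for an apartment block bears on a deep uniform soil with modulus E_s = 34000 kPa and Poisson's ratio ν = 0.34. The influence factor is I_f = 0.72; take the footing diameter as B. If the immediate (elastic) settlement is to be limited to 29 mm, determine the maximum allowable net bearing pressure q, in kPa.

q ≈ 329 kPa

S_e = q·B·(1−ν²)/E_s · I_f  ⇒  q = S_e·E_s / (B·(1−ν²)·I_f).
q = 0.029 × 34000 / (4.7 × 0.8844 × 0.72) = 329.5 kPa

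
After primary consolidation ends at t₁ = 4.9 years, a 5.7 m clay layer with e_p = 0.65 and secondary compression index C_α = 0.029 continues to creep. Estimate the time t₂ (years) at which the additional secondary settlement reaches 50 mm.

t₂ ≈ 15.5 years

S_s = C_α·H/(1+e_p)·log₁₀(t₂/t₁) ⇒ log₁₀(t₂/t₁) = S_s·(1+e_p)/(C_α·H).
log₁₀(t₂/t₁) = 0.05 × (1+0.65) / (0.029×5.7) = 0.4991
t₂ = t₁ × 10^0.4991 = 4.9 × 3.156 = 15.46 years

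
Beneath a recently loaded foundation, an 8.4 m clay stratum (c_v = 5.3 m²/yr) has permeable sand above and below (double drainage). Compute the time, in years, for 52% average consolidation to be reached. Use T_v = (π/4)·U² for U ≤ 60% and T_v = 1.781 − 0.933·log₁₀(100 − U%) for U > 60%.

Drainage path length: H_d = H/2 = 4.2 m (double drainage).
U ≤ 60%: T_v = (π/4)·U² = (π/4)×0.52² = 0.21237.
t = T_v·H_d²/c_v = 0.21237×4.2²/5.3 = 0.7068 years.

t ≈ 0.707 years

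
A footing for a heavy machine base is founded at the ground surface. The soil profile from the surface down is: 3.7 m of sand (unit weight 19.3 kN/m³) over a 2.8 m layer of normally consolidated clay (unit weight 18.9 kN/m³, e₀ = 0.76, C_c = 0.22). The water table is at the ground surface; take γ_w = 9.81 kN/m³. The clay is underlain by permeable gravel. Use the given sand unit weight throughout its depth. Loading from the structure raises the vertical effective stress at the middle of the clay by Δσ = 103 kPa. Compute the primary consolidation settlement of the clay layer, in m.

S_c ≈ 0.175 m

Mid-depth of clay below the ground surface: z = 3.7 + 2.8/2 = 5.1 m.
Total vertical stress at mid-clay: σ_v = 19.3×3.7 + 18.9×1.4 = 97.87 kPa.
Pore pressure: u = 9.81×(5.1 − 0) = 50.031 kPa.
Initial effective stress: σ'_0 = σ_v − u = 97.87 − 50.031 = 47.839 kPa.
Final effective stress: σ'_f = σ'_0 + Δσ = 47.839 + 103 = 150.84 kPa.
Normally consolidated clay, so the full stress increment lies on the virgin compression line:
S_c = C_c·H/(1+e₀)·log₁₀(σ'_f/σ'_0) = 0.22×2.8/(1+0.76)×log₁₀(150.84/47.839)
    = 0.35 × 0.49873 = 0.1746 m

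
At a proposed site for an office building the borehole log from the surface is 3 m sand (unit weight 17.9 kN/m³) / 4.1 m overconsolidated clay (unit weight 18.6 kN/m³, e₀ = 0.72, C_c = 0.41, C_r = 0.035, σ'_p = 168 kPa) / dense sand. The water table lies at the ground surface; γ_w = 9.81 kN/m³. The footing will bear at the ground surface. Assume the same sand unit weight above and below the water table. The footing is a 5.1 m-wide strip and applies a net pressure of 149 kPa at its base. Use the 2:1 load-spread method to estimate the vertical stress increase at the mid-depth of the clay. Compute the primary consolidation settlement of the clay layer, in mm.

Mid-depth of clay below the ground surface: z = 3 + 4.1/2 = 5.05 m.
Total vertical stress at mid-clay: σ_v = 17.9×3 + 18.6×2.05 = 91.83 kPa.
Pore pressure: u = 9.81×(5.05 − 0) = 49.541 kPa.
Initial effective stress: σ'_0 = σ_v − u = 91.83 − 49.541 = 42.289 kPa.
Stress increase at mid-clay by the 2:1 spreading method:
Δσ = qB/(B+z) = 149×5.1/(5.1+5.05) = 74.867 kPa
Final effective stress: σ'_f = 42.289 + 74.867 = 117.16 kPa.
σ'_f = 117.16 ≤ σ'_p = 168 kPa, so the clay remains overconsolidated and only the recompression index applies:
S_c = C_r·H/(1+e₀)·log₁₀(σ'_f/σ'_0) = 0.035×4.1/1.72×log₁₀(117.16/42.289)
    = 0.08343 × 0.44255 = 0.03692 m

S_c ≈ 36.9 mm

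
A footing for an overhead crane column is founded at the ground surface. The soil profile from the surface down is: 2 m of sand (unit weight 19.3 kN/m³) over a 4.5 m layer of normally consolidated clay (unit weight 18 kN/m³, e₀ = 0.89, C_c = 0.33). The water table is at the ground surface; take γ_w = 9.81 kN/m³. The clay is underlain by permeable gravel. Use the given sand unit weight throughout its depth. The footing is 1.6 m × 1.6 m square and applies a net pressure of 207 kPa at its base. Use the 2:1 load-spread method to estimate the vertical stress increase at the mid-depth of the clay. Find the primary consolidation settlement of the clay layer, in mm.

Mid-depth of clay below the ground surface: z = 2 + 4.5/2 = 4.25 m.
Total vertical stress at mid-clay: σ_v = 19.3×2 + 18×2.25 = 79.1 kPa.
Pore pressure: u = 9.81×(4.25 − 0) = 41.693 kPa.
Initial effective stress: σ'_0 = σ_v − u = 79.1 − 41.693 = 37.407 kPa.
Stress increase at mid-clay by the 2:1 spreading method:
Δσ = qBL/((B+z)(L+z)) = 207×1.6×1.6/((1.6+4.25)(1.6+4.25)) = 15.485 kPa
Final effective stress: σ'_f = σ'_0 + Δσ = 37.407 + 15.485 = 52.892 kPa.
Normally consolidated clay, so the full stress increment lies on the virgin compression line:
S_c = C_c·H/(1+e₀)·log₁₀(σ'_f/σ'_0) = 0.33×4.5/(1+0.89)×log₁₀(52.892/37.407)
    = 0.78571 × 0.15044 = 0.1182 m

S_c ≈ 118 mm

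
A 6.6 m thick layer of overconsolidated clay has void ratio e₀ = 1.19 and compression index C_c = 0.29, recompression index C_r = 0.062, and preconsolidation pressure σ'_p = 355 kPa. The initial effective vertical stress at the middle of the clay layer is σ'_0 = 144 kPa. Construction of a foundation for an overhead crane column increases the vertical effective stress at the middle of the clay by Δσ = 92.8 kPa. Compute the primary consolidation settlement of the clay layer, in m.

S_c ≈ 0.0404 m

Final effective stress: σ'_f = 144 + 92.8 = 236.8 kPa.
σ'_f = 236.8 ≤ σ'_p = 355 kPa, so the clay remains overconsolidated and only the recompression index applies:
S_c = C_r·H/(1+e₀)·log₁₀(σ'_f/σ'_0) = 0.062×6.6/2.19×log₁₀(236.8/144)
    = 0.18685 × 0.21602 = 0.04036 m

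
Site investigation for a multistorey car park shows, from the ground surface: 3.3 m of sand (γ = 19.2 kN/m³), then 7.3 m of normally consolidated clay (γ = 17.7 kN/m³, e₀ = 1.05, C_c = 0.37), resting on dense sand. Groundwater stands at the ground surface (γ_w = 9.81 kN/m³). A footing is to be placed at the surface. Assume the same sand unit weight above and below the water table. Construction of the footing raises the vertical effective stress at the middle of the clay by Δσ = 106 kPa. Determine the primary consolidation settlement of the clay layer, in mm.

S_c ≈ 584 mm

Mid-depth of clay below the ground surface: z = 3.3 + 7.3/2 = 6.95 m.
Total vertical stress at mid-clay: σ_v = 19.2×3.3 + 17.7×3.65 = 127.96 kPa.
Pore pressure: u = 9.81×(6.95 − 0) = 68.18 kPa.
Initial effective stress: σ'_0 = σ_v − u = 127.96 − 68.18 = 59.78 kPa.
Final effective stress: σ'_f = σ'_0 + Δσ = 59.78 + 106 = 165.78 kPa.
Normally consolidated clay, so the full stress increment lies on the virgin compression line:
S_c = C_c·H/(1+e₀)·log₁₀(σ'_f/σ'_0) = 0.37×7.3/(1+1.05)×log₁₀(165.78/59.78)
    = 1.3176 × 0.44298 = 0.5837 m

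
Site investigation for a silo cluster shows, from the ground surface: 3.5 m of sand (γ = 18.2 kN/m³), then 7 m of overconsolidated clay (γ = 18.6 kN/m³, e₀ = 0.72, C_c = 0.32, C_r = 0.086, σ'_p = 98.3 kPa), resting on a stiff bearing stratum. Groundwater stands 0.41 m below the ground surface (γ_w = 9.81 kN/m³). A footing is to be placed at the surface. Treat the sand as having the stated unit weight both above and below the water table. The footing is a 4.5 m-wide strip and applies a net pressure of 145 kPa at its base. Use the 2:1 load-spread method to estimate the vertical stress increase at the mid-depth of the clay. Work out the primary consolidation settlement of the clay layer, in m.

Mid-depth of clay below the ground surface: z = 3.5 + 7/2 = 7 m.
Total vertical stress at mid-clay: σ_v = 18.2×3.5 + 18.6×3.5 = 128.8 kPa.
Pore pressure: u = 9.81×(7 − 0.41) = 64.648 kPa.
Initial effective stress: σ'_0 = σ_v − u = 128.8 − 64.648 = 64.152 kPa.
Stress increase at mid-clay by the 2:1 spreading method:
Δσ = qB/(B+z) = 145×4.5/(4.5+7) = 56.739 kPa
Final effective stress: σ'_f = 64.152 + 56.739 = 120.89 kPa.
σ'_f = 120.89 > σ'_p = 98.3 kPa, so the stress path crosses the preconsolidation pressure — recompression up to σ'_p, then virgin compression beyond:
S_c = H/(1+e₀)·[C_r·log₁₀(σ'_p/σ'_0) + C_c·log₁₀(σ'_f/σ'_p)]
    = 7/1.72 × [0.086×log₁₀(98.3/64.152) + 0.32×log₁₀(120.89/98.3)]
    = 4.0698 × [0.01594 + 0.028748] = 0.1819 m

S_c ≈ 0.182 m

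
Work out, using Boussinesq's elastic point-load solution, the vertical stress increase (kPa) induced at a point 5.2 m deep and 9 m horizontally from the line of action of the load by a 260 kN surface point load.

Boussinesq vertical stress below a point load on an elastic half-space:
Δσ_z = 3P/(2πz²) · [1 + (r/z)²]^(−5/2)
r/z = 9/5.2 = 1.7308; [1+(r/z)²]^(−5/2) = 0.031337.
Δσ_z = 3×260/(2π×5.2²) × 0.031337 = 4.591 × 0.031337 = 0.1439 kPa

Δσ_z ≈ 0.144 kPa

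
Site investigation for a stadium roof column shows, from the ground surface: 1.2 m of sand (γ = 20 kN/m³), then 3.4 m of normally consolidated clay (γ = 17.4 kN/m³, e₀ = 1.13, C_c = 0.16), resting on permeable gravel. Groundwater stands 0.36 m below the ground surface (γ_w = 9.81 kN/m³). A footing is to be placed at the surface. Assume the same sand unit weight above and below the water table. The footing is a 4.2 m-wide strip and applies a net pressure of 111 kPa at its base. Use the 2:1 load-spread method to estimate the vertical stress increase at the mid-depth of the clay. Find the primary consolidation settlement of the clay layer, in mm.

Mid-depth of clay below the ground surface: z = 1.2 + 3.4/2 = 2.9 m.
Total vertical stress at mid-clay: σ_v = 20×1.2 + 17.4×1.7 = 53.58 kPa.
Pore pressure: u = 9.81×(2.9 − 0.36) = 24.917 kPa.
Initial effective stress: σ'_0 = σ_v − u = 53.58 − 24.917 = 28.663 kPa.
Stress increase at mid-clay by the 2:1 spreading method:
Δσ = qB/(B+z) = 111×4.2/(4.2+2.9) = 65.662 kPa
Final effective stress: σ'_f = σ'_0 + Δσ = 28.663 + 65.662 = 94.325 kPa.
Normally consolidated clay, so the full stress increment lies on the virgin compression line:
S_c = C_c·H/(1+e₀)·log₁₀(σ'_f/σ'_0) = 0.16×3.4/(1+1.13)×log₁₀(94.325/28.663)
    = 0.2554 × 0.51731 = 0.1321 m

S_c ≈ 132 mm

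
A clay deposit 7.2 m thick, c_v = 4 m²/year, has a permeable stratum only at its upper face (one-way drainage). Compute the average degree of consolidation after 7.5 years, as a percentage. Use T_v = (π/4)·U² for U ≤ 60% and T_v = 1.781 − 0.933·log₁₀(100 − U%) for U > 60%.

U ≈ 80.6 %

Drainage path length: H_d = H = 7.2 m (single drainage).
T_v = c_v·t/H_d² = 4×7.5/7.2² = 0.5787.
T_v = 0.5787 corresponds to the U > 60% branch:
U = 1 − 10^((1.781 − T_v)/0.933)/100 = 0.8056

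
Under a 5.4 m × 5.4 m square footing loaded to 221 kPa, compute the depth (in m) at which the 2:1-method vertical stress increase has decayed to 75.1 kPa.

2:1 spreading — at depth z the loaded area has grown by z in each plan dimension:
qB²/(B+z)² = Δσ_z ⇒ z = B(√(q/Δσ_z) − 1) = 5.4×(√(221/75.1) − 1) = 3.863 m

z ≈ 3.86 m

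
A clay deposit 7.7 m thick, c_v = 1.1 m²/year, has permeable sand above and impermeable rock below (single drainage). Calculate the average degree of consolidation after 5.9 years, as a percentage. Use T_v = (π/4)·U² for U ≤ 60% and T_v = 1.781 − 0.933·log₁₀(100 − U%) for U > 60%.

Drainage path length: H_d = H = 7.7 m (single drainage).
T_v = c_v·t/H_d² = 1.1×5.9/7.7² = 0.10946.
T_v = 0.10946 corresponds to the U ≤ 60% branch:
U = √(4T_v/π) = 0.3733

U ≈ 37.3 %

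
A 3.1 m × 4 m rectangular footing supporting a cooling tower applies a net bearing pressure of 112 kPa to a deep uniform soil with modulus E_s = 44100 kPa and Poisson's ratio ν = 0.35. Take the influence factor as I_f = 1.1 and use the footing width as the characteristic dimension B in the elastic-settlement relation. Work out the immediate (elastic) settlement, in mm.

Immediate (elastic) settlement: S_e = q·B·(1−ν²)/E_s · I_f.
S_e = 112 × 3.1 × (1 − 0.35²) / 44100 × 1.1
    = 112 × 3.1 × 0.8775 / 44100 × 1.1
    = 0.007599 m = 7.599 mm

S_e ≈ 7.6 mm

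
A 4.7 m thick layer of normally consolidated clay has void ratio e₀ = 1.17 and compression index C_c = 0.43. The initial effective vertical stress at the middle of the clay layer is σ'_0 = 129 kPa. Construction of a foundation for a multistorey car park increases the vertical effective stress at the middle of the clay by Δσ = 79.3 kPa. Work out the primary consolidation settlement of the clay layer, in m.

Final effective stress: σ'_f = σ'_0 + Δσ = 129 + 79.3 = 208.3 kPa.
Normally consolidated clay, so the full stress increment lies on the virgin compression line:
S_c = C_c·H/(1+e₀)·log₁₀(σ'_f/σ'_0) = 0.43×4.7/(1+1.17)×log₁₀(208.3/129)
    = 0.93134 × 0.2081 = 0.1938 m

S_c ≈ 0.194 m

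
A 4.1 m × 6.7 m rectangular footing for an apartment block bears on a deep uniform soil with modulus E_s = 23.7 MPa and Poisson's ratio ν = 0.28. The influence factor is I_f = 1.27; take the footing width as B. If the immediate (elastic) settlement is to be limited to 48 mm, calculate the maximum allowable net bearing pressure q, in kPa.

q ≈ 237 kPa

E_s = 23.7 MPa = 23700 kPa.
S_e = q·B·(1−ν²)/E_s · I_f  ⇒  q = S_e·E_s / (B·(1−ν²)·I_f).
q = 0.048 × 23700 / (4.1 × 0.9216 × 1.27) = 237.1 kPa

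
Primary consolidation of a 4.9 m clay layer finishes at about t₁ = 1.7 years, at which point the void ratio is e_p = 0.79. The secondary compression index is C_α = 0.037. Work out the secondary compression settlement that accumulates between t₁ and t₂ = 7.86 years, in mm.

Secondary compression: S_s = C_α·H/(1+e_p)·log₁₀(t₂/t₁)
S_s = 0.037×4.9/(1+0.79)×log₁₀(7.86/1.7)
    = 0.1013 × 0.665 = 0.06735 m

S_s ≈ 67.4 mm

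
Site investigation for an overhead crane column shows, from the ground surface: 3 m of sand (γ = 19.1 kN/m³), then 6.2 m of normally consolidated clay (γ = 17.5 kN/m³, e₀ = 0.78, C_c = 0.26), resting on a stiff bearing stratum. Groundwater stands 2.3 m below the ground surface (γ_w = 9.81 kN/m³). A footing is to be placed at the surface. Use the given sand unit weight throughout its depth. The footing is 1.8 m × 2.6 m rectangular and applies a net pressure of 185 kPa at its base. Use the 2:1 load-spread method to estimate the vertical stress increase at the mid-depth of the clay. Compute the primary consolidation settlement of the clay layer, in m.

S_c ≈ 0.0616 m

Mid-depth of clay below the ground surface: z = 3 + 6.2/2 = 6.1 m.
Total vertical stress at mid-clay: σ_v = 19.1×3 + 17.5×3.1 = 111.55 kPa.
Pore pressure: u = 9.81×(6.1 − 2.3) = 37.278 kPa.
Initial effective stress: σ'_0 = σ_v − u = 111.55 − 37.278 = 74.272 kPa.
Stress increase at mid-clay by the 2:1 spreading method:
Δσ = qBL/((B+z)(L+z)) = 185×1.8×2.6/((1.8+6.1)(2.6+6.1)) = 12.597 kPa
Final effective stress: σ'_f = σ'_0 + Δσ = 74.272 + 12.597 = 86.869 kPa.
Normally consolidated clay, so the full stress increment lies on the virgin compression line:
S_c = C_c·H/(1+e₀)·log₁₀(σ'_f/σ'_0) = 0.26×6.2/(1+0.78)×log₁₀(86.869/74.272)
    = 0.90562 × 0.06804 = 0.06162 m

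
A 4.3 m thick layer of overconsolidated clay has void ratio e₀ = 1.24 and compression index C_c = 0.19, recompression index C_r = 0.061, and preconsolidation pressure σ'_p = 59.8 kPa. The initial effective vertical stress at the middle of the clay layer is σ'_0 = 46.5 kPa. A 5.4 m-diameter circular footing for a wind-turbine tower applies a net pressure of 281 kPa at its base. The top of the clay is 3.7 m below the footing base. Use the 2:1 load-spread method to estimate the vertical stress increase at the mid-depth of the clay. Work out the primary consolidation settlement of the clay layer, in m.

Mid-depth of clay below the footing base: z = 3.7 + 4.3/2 = 5.85 m.
Stress increase at mid-clay by the 2:1 spreading method:
Δσ ≈ qD²/(D+z)² = 281×5.4²/(5.4+5.85)² = 64.742 kPa
Final effective stress: σ'_f = 46.5 + 64.742 = 111.24 kPa.
σ'_f = 111.24 > σ'_p = 59.8 kPa, so the stress path crosses the preconsolidation pressure — recompression up to σ'_p, then virgin compression beyond:
S_c = H/(1+e₀)·[C_r·log₁₀(σ'_p/σ'_0) + C_c·log₁₀(σ'_f/σ'_p)]
    = 4.3/2.24 × [0.061×log₁₀(59.8/46.5) + 0.19×log₁₀(111.24/59.8)]
    = 1.9196 × [0.0066641 + 0.051216] = 0.1111 m

S_c ≈ 0.111 m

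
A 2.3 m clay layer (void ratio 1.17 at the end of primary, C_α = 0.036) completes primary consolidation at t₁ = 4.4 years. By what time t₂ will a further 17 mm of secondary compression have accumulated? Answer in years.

S_s = C_α·H/(1+e_p)·log₁₀(t₂/t₁) ⇒ log₁₀(t₂/t₁) = S_s·(1+e_p)/(C_α·H).
log₁₀(t₂/t₁) = 0.017 × (1+1.17) / (0.036×2.3) = 0.4455
t₂ = t₁ × 10^0.4455 = 4.4 × 2.79 = 12.27 years

t₂ ≈ 12.3 years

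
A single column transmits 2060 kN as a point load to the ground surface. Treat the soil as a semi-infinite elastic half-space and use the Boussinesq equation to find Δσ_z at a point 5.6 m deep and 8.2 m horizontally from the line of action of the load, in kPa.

Δσ_z ≈ 1.79 kPa

Boussinesq vertical stress below a point load on an elastic half-space:
Δσ_z = 3P/(2πz²) · [1 + (r/z)²]^(−5/2)
r/z = 8.2/5.6 = 1.4643; [1+(r/z)²]^(−5/2) = 0.057049.
Δσ_z = 3×2060/(2π×5.6²) × 0.057049 = 31.364 × 0.057049 = 1.789 kPa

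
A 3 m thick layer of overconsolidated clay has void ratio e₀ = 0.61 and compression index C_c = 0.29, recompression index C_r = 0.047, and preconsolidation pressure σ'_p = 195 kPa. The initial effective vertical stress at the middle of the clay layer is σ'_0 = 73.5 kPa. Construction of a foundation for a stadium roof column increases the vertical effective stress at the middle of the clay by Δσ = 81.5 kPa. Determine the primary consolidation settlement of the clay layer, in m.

S_c ≈ 0.0284 m

Final effective stress: σ'_f = 73.5 + 81.5 = 155 kPa.
σ'_f = 155 ≤ σ'_p = 195 kPa, so the clay remains overconsolidated and only the recompression index applies:
S_c = C_r·H/(1+e₀)·log₁₀(σ'_f/σ'_0) = 0.047×3/1.61×log₁₀(155/73.5)
    = 0.08758 × 0.32404 = 0.02838 m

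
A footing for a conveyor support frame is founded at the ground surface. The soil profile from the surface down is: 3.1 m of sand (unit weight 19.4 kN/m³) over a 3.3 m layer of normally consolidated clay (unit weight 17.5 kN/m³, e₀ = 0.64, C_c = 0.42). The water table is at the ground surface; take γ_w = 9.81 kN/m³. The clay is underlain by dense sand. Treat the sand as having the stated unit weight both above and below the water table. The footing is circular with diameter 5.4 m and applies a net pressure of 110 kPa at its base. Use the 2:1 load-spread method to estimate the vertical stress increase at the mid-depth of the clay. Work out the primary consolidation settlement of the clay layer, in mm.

S_c ≈ 202 mm

Mid-depth of clay below the ground surface: z = 3.1 + 3.3/2 = 4.75 m.
Total vertical stress at mid-clay: σ_v = 19.4×3.1 + 17.5×1.65 = 89.015 kPa.
Pore pressure: u = 9.81×(4.75 − 0) = 46.598 kPa.
Initial effective stress: σ'_0 = σ_v − u = 89.015 − 46.598 = 42.417 kPa.
Stress increase at mid-clay by the 2:1 spreading method:
Δσ ≈ qD²/(D+z)² = 110×5.4²/(5.4+4.75)² = 31.135 kPa
Final effective stress: σ'_f = σ'_0 + Δσ = 42.417 + 31.135 = 73.552 kPa.
Normally consolidated clay, so the full stress increment lies on the virgin compression line:
S_c = C_c·H/(1+e₀)·log₁₀(σ'_f/σ'_0) = 0.42×3.3/(1+0.64)×log₁₀(73.552/42.417)
    = 0.84512 × 0.23905 = 0.202 m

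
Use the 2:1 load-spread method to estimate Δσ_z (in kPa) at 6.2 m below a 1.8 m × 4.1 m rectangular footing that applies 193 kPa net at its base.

By the 2:1 method the load spreads at 1 horizontal : 2 vertical, so at depth z the loaded area has grown by z in each plan dimension:
Δσ = qBL/((B+z)(L+z)) = 193×1.8×4.1/((1.8+6.2)(4.1+6.2)) = 17.286 kPa

Δσ_z ≈ 17.3 kPa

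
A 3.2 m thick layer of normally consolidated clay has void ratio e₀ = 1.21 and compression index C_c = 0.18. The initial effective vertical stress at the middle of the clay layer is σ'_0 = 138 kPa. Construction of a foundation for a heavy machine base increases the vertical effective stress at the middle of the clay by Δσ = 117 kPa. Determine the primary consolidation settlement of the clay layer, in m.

Final effective stress: σ'_f = σ'_0 + Δσ = 138 + 117 = 255 kPa.
Normally consolidated clay, so the full stress increment lies on the virgin compression line:
S_c = C_c·H/(1+e₀)·log₁₀(σ'_f/σ'_0) = 0.18×3.2/(1+1.21)×log₁₀(255/138)
    = 0.26063 × 0.26666 = 0.0695 m

S_c ≈ 0.0695 m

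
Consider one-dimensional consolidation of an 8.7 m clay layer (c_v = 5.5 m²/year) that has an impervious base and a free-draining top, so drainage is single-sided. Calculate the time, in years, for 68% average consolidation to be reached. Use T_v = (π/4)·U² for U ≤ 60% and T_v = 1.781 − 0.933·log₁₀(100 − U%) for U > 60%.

t ≈ 5.18 years

Drainage path length: H_d = H = 8.7 m (single drainage).
U > 60%: T_v = 1.781 − 0.933·log₁₀(100 − 68) = 0.3767.
t = T_v·H_d²/c_v = 0.3767×8.7²/5.5 = 5.184 years.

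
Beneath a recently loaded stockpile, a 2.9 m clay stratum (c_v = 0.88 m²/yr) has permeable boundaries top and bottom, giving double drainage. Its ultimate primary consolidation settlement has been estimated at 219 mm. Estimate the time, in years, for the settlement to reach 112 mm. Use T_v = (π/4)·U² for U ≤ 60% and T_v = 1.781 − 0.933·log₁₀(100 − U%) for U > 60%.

Drainage path length: H_d = H/2 = 1.45 m (double drainage).
U = S(t)/S_ult = 112/219 = 0.5114.
U ≤ 60%: T_v = (π/4)·U² = (π/4)×0.51142² = 0.20542.
t = T_v·H_d²/c_v = 0.20542×1.45²/0.88 = 0.4908 years.

t ≈ 0.491 years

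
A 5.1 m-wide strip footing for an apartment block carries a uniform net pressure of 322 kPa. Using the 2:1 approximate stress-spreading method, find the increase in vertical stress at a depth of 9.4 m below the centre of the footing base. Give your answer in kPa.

Δσ_z ≈ 113 kPa

By the 2:1 method the load spreads at 1 horizontal : 2 vertical, so at depth z the loaded area has grown by z in each plan dimension:
Δσ = qB/(B+z) = 322×5.1/(5.1+9.4) = 113.26 kPa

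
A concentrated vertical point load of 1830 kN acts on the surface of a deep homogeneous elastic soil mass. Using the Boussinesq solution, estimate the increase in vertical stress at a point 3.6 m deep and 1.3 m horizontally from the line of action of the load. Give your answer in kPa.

Δσ_z ≈ 49.6 kPa

Boussinesq vertical stress below a point load on an elastic half-space:
Δσ_z = 3P/(2πz²) · [1 + (r/z)²]^(−5/2)
r/z = 1.3/3.6 = 0.36111; [1+(r/z)²]^(−5/2) = 0.73607.
Δσ_z = 3×1830/(2π×3.6²) × 0.73607 = 67.42 × 0.73607 = 49.63 kPa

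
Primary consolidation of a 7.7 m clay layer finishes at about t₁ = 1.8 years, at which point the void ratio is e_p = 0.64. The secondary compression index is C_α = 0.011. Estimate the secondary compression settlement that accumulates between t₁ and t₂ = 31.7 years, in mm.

Secondary compression: S_s = C_α·H/(1+e_p)·log₁₀(t₂/t₁)
S_s = 0.011×7.7/(1+0.64)×log₁₀(31.7/1.8)
    = 0.05165 × 1.246 = 0.06434 m

S_s ≈ 64.3 mm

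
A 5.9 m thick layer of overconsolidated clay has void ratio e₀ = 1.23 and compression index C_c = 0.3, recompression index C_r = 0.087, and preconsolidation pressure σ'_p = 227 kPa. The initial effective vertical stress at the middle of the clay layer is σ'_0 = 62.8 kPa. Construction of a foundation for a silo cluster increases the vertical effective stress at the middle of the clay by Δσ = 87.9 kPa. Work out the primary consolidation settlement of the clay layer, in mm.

Final effective stress: σ'_f = 62.8 + 87.9 = 150.7 kPa.
σ'_f = 150.7 ≤ σ'_p = 227 kPa, so the clay remains overconsolidated and only the recompression index applies:
S_c = C_r·H/(1+e₀)·log₁₀(σ'_f/σ'_0) = 0.087×5.9/2.23×log₁₀(150.7/62.8)
    = 0.23018 × 0.38015 = 0.0875 m

S_c ≈ 87.5 mm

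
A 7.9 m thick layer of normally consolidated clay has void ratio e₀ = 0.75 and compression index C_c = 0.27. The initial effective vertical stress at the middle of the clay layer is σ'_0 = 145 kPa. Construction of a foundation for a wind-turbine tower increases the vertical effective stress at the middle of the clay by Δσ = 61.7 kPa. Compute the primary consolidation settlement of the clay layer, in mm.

S_c ≈ 188 mm

Final effective stress: σ'_f = σ'_0 + Δσ = 145 + 61.7 = 206.7 kPa.
Normally consolidated clay, so the full stress increment lies on the virgin compression line:
S_c = C_c·H/(1+e₀)·log₁₀(σ'_f/σ'_0) = 0.27×7.9/(1+0.75)×log₁₀(206.7/145)
    = 1.2189 × 0.15397 = 0.1877 m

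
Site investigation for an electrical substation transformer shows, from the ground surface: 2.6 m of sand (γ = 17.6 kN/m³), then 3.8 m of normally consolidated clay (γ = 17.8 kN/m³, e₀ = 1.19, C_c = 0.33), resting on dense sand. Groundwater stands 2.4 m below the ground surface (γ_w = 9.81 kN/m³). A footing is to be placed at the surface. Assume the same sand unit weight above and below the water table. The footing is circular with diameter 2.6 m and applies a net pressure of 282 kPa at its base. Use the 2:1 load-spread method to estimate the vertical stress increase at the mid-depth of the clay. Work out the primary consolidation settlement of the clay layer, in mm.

Mid-depth of clay below the ground surface: z = 2.6 + 3.8/2 = 4.5 m.
Total vertical stress at mid-clay: σ_v = 17.6×2.6 + 17.8×1.9 = 79.58 kPa.
Pore pressure: u = 9.81×(4.5 − 2.4) = 20.601 kPa.
Initial effective stress: σ'_0 = σ_v − u = 79.58 − 20.601 = 58.979 kPa.
Stress increase at mid-clay by the 2:1 spreading method:
Δσ ≈ qD²/(D+z)² = 282×2.6²/(2.6+4.5)² = 37.816 kPa
Final effective stress: σ'_f = σ'_0 + Δσ = 58.979 + 37.816 = 96.795 kPa.
Normally consolidated clay, so the full stress increment lies on the virgin compression line:
S_c = C_c·H/(1+e₀)·log₁₀(σ'_f/σ'_0) = 0.33×3.8/(1+1.19)×log₁₀(96.795/58.979)
    = 0.5726 × 0.21516 = 0.1232 m

S_c ≈ 123 mm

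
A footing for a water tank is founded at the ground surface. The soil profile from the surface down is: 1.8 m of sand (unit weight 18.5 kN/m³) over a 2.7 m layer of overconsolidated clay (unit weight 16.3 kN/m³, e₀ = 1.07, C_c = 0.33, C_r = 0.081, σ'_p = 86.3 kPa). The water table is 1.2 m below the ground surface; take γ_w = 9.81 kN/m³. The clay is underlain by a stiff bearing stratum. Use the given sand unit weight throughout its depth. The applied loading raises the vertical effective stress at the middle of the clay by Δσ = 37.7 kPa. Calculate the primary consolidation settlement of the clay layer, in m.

Mid-depth of clay below the ground surface: z = 1.8 + 2.7/2 = 3.15 m.
Total vertical stress at mid-clay: σ_v = 18.5×1.8 + 16.3×1.35 = 55.305 kPa.
Pore pressure: u = 9.81×(3.15 − 1.2) = 19.13 kPa.
Initial effective stress: σ'_0 = σ_v − u = 55.305 − 19.13 = 36.175 kPa.
Final effective stress: σ'_f = 36.175 + 37.7 = 73.875 kPa.
σ'_f = 73.875 ≤ σ'_p = 86.3 kPa, so the clay remains overconsolidated and only the recompression index applies:
S_c = C_r·H/(1+e₀)·log₁₀(σ'_f/σ'_0) = 0.081×2.7/2.07×log₁₀(73.875/36.175)
    = 0.10565 × 0.31009 = 0.03276 m

S_c ≈ 0.0328 m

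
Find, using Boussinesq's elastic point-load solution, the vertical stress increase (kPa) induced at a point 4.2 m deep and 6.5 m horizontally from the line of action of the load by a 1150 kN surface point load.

Δσ_z ≈ 1.47 kPa

Boussinesq vertical stress below a point load on an elastic half-space:
Δσ_z = 3P/(2πz²) · [1 + (r/z)²]^(−5/2)
r/z = 6.5/4.2 = 1.5476; [1+(r/z)²]^(−5/2) = 0.047083.
Δσ_z = 3×1150/(2π×4.2²) × 0.047083 = 31.127 × 0.047083 = 1.466 kPa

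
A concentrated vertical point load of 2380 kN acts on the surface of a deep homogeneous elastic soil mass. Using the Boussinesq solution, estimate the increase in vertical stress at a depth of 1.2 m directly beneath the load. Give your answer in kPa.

Δσ_z ≈ 789 kPa

Boussinesq vertical stress below a point load on an elastic half-space:
Δσ_z = 3P/(2πz²) · [1 + (r/z)²]^(−5/2)
r/z = 0/1.2 = 0; [1+(r/z)²]^(−5/2) = 1.
Δσ_z = 3×2380/(2π×1.2²) × 1 = 789.14 × 1 = 789.1 kPa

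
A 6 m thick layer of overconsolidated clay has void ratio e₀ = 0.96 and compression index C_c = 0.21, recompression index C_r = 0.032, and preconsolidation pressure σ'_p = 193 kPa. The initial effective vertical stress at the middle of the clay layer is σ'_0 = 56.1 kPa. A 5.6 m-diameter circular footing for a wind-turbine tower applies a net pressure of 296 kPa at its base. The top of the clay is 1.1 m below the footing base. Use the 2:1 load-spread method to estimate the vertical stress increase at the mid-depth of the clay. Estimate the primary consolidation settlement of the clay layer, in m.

S_c ≈ 0.0432 m

Mid-depth of clay below the footing base: z = 1.1 + 6/2 = 4.1 m.
Stress increase at mid-clay by the 2:1 spreading method:
Δσ ≈ qD²/(D+z)² = 296×5.6²/(5.6+4.1)² = 98.656 kPa
Final effective stress: σ'_f = 56.1 + 98.656 = 154.76 kPa.
σ'_f = 154.76 ≤ σ'_p = 193 kPa, so the clay remains overconsolidated and only the recompression index applies:
S_c = C_r·H/(1+e₀)·log₁₀(σ'_f/σ'_0) = 0.032×6/1.96×log₁₀(154.76/56.1)
    = 0.097958 × 0.4407 = 0.04317 m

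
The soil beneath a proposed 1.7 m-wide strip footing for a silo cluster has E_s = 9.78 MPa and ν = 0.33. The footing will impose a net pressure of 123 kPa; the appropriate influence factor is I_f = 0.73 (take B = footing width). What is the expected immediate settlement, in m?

S_e ≈ 0.0139 m

Immediate (elastic) settlement: S_e = q·B·(1−ν²)/E_s · I_f.
E_s = 9.78 MPa = 9780 kPa.
S_e = 123 × 1.7 × (1 − 0.33²) / 9780 × 0.73
    = 123 × 1.7 × 0.8911 / 9780 × 0.73
    = 0.01391 m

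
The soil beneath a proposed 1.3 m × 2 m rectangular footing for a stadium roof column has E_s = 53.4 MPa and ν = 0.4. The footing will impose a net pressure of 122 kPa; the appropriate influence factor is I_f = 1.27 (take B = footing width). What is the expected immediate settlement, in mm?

Immediate (elastic) settlement: S_e = q·B·(1−ν²)/E_s · I_f.
E_s = 53.4 MPa = 53400 kPa.
S_e = 122 × 1.3 × (1 − 0.4²) / 53400 × 1.27
    = 122 × 1.3 × 0.84 / 53400 × 1.27
    = 0.003168 m = 3.168 mm

S_e ≈ 3.17 mm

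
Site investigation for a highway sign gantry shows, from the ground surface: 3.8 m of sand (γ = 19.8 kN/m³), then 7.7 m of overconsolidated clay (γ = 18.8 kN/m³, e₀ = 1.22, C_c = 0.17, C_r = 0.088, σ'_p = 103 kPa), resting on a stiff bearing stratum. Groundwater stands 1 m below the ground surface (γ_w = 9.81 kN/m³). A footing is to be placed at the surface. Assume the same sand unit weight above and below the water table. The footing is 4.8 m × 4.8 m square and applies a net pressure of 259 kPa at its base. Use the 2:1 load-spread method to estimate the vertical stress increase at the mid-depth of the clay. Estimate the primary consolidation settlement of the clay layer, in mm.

Mid-depth of clay below the ground surface: z = 3.8 + 7.7/2 = 7.65 m.
Total vertical stress at mid-clay: σ_v = 19.8×3.8 + 18.8×3.85 = 147.62 kPa.
Pore pressure: u = 9.81×(7.65 − 1) = 65.237 kPa.
Initial effective stress: σ'_0 = σ_v − u = 147.62 − 65.237 = 82.383 kPa.
Stress increase at mid-clay by the 2:1 spreading method:
Δσ = qBL/((B+z)(L+z)) = 259×4.8×4.8/((4.8+7.65)(4.8+7.65)) = 38.498 kPa
Final effective stress: σ'_f = 82.383 + 38.498 = 120.88 kPa.
σ'_f = 120.88 > σ'_p = 103 kPa, so the stress path crosses the preconsolidation pressure — recompression up to σ'_p, then virgin compression beyond:
S_c = H/(1+e₀)·[C_r·log₁₀(σ'_p/σ'_0) + C_c·log₁₀(σ'_f/σ'_p)]
    = 7.7/2.22 × [0.088×log₁₀(103/82.383) + 0.17×log₁₀(120.88/103)]
    = 3.4685 × [0.008536 + 0.011818] = 0.0706 m

S_c ≈ 70.6 mm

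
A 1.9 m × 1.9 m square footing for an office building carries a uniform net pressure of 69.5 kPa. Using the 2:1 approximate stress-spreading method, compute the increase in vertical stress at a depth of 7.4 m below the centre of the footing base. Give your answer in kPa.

Δσ_z ≈ 2.9 kPa

By the 2:1 method the load spreads at 1 horizontal : 2 vertical, so at depth z the loaded area has grown by z in each plan dimension:
Δσ = qBL/((B+z)(L+z)) = 69.5×1.9×1.9/((1.9+7.4)(1.9+7.4)) = 2.9009 kPa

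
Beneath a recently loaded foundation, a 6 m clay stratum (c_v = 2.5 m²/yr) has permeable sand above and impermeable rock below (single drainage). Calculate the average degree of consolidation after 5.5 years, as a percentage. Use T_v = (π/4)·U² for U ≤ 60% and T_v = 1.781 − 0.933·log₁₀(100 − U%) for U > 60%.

U ≈ 68.4 %

Drainage path length: H_d = H = 6 m (single drainage).
T_v = c_v·t/H_d² = 2.5×5.5/6² = 0.38194.
T_v = 0.38194 corresponds to the U > 60% branch:
U = 1 − 10^((1.781 − T_v)/0.933)/100 = 0.6841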